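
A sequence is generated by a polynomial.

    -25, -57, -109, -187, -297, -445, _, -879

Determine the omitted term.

-637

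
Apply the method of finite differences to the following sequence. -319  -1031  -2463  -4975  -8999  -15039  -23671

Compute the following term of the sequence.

First differences: -712  -1432  -2512  -4024  -6040  -8632
Second differences: -720  -1080  -1512  -2016  -2592
Third differences: -360  -432  -504  -576
Fourth differences: -72  -72  -72
Fourth differences constant at -72.
-576 − 72 = -648;  -2592 − 648 = -3240;  -8632 − 3240 = -11872;  -23671 − 11872 = -35543

-35543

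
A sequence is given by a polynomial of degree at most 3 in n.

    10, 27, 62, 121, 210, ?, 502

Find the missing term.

335

Using the first 5 terms:
First differences: 17, 35, 59, 89
Second differences: 18, 24, 30
Third differences: 6, 6
Constant third difference = 6.
Extend forward: 30 + 6 = 36;  89 + 36 = 125;  210 + 125 = 335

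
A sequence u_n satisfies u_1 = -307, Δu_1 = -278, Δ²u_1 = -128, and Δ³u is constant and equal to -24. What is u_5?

-2283

Build the table forward from the leading diagonal:
Δ³: -24, -24, -24, -24, -24
Δ²: -128, -152, -176, -200, -224
Δ: -278, -406, -558, -734, -934
u: -307, -585, -991, -1549, -2283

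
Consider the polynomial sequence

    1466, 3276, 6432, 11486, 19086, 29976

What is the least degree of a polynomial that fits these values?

4

1810, 3156, 5054, 7600, 10890
1346, 1898, 2546, 3290
552, 648, 744
96, 96
The fourth differences are constant, so the polynomial has degree 4.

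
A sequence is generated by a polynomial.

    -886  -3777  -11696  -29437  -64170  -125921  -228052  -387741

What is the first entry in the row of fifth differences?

D1: -2891, -7919, -17741, -34733, -61751, -102131, -159689
D2: -5028, -9822, -16992, -27018, -40380, -57558
D3: -4794, -7170, -10026, -13362, -17178
D4: -2376, -2856, -3336, -3816
D5: -480, -480, -480

-480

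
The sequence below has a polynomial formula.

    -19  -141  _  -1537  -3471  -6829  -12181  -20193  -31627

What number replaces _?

-553

Using the last 6 terms:
First differences: -1934  -3358  -5352  -8012  -11434
Second differences: -1424  -1994  -2660  -3422
Third differences: -570  -666  -762
Fourth differences: -96  -96
Constant fourth difference = -96.
Extend backward: -570 + 96 = -474;  -1424 + 474 = -950;  -1934 + 950 = -984;  -1537 + 984 = -553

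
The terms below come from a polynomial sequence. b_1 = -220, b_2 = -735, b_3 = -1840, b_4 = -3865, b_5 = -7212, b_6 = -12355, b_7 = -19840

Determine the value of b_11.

D1: -515 , -1105 , -2025 , -3347 , -5143 , -7485
D2: -590 , -920 , -1322 , -1796 , -2342
D3: -330 , -402 , -474 , -546
D4: -72 , -72 , -72
The fourth differences are constant (-72).
-546 − 72 = -618;  -2342 − 618 = -2960;  -7485 − 2960 = -10445;  -19840 − 10445 = -30285
-618 − 72 = -690;  -2960 − 690 = -3650;  -10445 − 3650 = -14095;  -30285 − 14095 = -44380
-690 − 72 = -762;  -3650 − 762 = -4412;  -14095 − 4412 = -18507;  -44380 − 18507 = -62887
-762 − 72 = -834;  -4412 − 834 = -5246;  -18507 − 5246 = -23753;  -62887 − 23753 = -86640

-86640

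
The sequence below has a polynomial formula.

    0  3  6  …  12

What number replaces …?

Using the first 3 terms:
3, 3
Constant first difference = 3.
Extend forward: 6 + 3 = 9

9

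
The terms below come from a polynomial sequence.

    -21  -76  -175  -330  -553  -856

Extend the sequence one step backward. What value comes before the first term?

2

Δ: -55, -99, -155, -223, -303
Δ²: -44, -56, -68, -80
Δ³: -12, -12, -12
The third differences are constant at -12.
Work back: -44 + 12 = -32;  -55 + 32 = -23;  -21 + 23 = 2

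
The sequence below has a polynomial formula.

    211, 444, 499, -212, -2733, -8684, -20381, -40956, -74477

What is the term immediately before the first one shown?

D1: 233  55  -711  -2521  -5951  -11697  -20575  -33521
D2: -178  -766  -1810  -3430  -5746  -8878  -12946
D3: -588  -1044  -1620  -2316  -3132  -4068
D4: -456  -576  -696  -816  -936
D5: -120  -120  -120  -120
The fifth differences are constant at -120.
Work back: -456 + 120 = -336;  -588 + 336 = -252;  -178 + 252 = 74;  233 − 74 = 159;  211 − 159 = 52

52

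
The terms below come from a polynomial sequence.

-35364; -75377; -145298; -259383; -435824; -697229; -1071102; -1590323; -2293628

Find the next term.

D1: -40013 , -69921 , -114085 , -176441 , -261405 , -373873 , -519221 , -703305
D2: -29908 , -44164 , -62356 , -84964 , -112468 , -145348 , -184084
D3: -14256 , -18192 , -22608 , -27504 , -32880 , -38736
D4: -3936 , -4416 , -4896 , -5376 , -5856
D5: -480 , -480 , -480 , -480
Constant fifth difference = -480, so extend:
-5856 − 480 = -6336;  -38736 − 6336 = -45072;  -184084 − 45072 = -229156;  -703305 − 229156 = -932461;  -2293628 − 932461 = -3226089

-3226089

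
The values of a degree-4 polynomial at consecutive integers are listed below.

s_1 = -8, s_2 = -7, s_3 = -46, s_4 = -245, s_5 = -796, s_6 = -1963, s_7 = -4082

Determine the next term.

D1: 1  -39  -199  -551  -1167  -2119
D2: -40  -160  -352  -616  -952
D3: -120  -192  -264  -336
D4: -72  -72  -72
The fourth differences are constant (-72).
-336 − 72 = -408;  -952 − 408 = -1360;  -2119 − 1360 = -3479;  -4082 − 3479 = -7561

-7561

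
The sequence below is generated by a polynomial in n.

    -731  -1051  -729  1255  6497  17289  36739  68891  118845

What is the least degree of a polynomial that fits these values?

5

First differences: -320, 322, 1984, 5242, 10792, 19450, 32152, 49954
Second differences: 642, 1662, 3258, 5550, 8658, 12702, 17802
Third differences: 1020, 1596, 2292, 3108, 4044, 5100
Fourth differences: 576, 696, 816, 936, 1056
Fifth differences: 120, 120, 120, 120
The fifth differences are constant, so the polynomial has degree 5.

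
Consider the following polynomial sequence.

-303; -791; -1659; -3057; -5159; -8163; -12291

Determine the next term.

-17789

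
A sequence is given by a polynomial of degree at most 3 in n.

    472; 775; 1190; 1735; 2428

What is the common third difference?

18

D1: 303, 415, 545, 693
D2: 112, 130, 148
D3: 18, 18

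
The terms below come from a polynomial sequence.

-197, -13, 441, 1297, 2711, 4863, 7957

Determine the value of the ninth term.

D1: 184 , 454 , 856 , 1414 , 2152 , 3094
D2: 270 , 402 , 558 , 738 , 942
D3: 132 , 156 , 180 , 204
D4: 24 , 24 , 24
Constant fourth difference = 24, so extend:
204 + 24 = 228;  942 + 228 = 1170;  3094 + 1170 = 4264;  7957 + 4264 = 12221
228 + 24 = 252;  1170 + 252 = 1422;  4264 + 1422 = 5686;  12221 + 5686 = 17907

17907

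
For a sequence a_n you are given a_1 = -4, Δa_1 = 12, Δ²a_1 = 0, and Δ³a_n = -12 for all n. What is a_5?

-4

Build the table forward from the leading diagonal:
D3: -12  -12  -12  -12  -12
D2: 0  -12  -24  -36  -48
D1: 12  12  0  -24  -60
a: -4  8  20  20  -4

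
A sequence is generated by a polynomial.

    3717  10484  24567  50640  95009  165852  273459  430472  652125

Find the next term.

956484

First differences: 6767, 14083, 26073, 44369, 70843, 107607, 157013, 221653
Second differences: 7316, 11990, 18296, 26474, 36764, 49406, 64640
Third differences: 4674, 6306, 8178, 10290, 12642, 15234
Fourth differences: 1632, 1872, 2112, 2352, 2592
Fifth differences: 240, 240, 240, 240
The fifth differences are constant (240).
2592 + 240 = 2832;  15234 + 2832 = 18066;  64640 + 18066 = 82706;  221653 + 82706 = 304359;  652125 + 304359 = 956484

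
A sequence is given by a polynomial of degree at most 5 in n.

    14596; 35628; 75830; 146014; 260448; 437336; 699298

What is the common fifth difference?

Δ: 21032, 40202, 70184, 114434, 176888, 261962
Δ²: 19170, 29982, 44250, 62454, 85074
Δ³: 10812, 14268, 18204, 22620
Δ⁴: 3456, 3936, 4416
Δ⁵: 480, 480

480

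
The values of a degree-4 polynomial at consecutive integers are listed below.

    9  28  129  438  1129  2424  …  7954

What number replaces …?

4593

Using the first 6 terms:
19, 101, 309, 691, 1295
82, 208, 382, 604
126, 174, 222
48, 48
Constant fourth difference = 48.
Extend forward: 222 + 48 = 270;  604 + 270 = 874;  1295 + 874 = 2169;  2424 + 2169 = 4593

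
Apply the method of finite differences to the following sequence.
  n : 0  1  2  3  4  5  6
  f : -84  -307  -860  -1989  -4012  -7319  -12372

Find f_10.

First differences: -223 , -553 , -1129 , -2023 , -3307 , -5053
Second differences: -330 , -576 , -894 , -1284 , -1746
Third differences: -246 , -318 , -390 , -462
Fourth differences: -72 , -72 , -72
Constant fourth difference = -72, so extend:
-462 − 72 = -534;  -1746 − 534 = -2280;  -5053 − 2280 = -7333;  -12372 − 7333 = -19705
-534 − 72 = -606;  -2280 − 606 = -2886;  -7333 − 2886 = -10219;  -19705 − 10219 = -29924
-606 − 72 = -678;  -2886 − 678 = -3564;  -10219 − 3564 = -13783;  -29924 − 13783 = -43707
-678 − 72 = -750;  -3564 − 750 = -4314;  -13783 − 4314 = -18097;  -43707 − 18097 = -61804

-61804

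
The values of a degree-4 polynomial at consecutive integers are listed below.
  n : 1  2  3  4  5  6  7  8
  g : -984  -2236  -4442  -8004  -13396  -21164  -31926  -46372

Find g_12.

-157316

-1252, -2206, -3562, -5392, -7768, -10762, -14446
-954, -1356, -1830, -2376, -2994, -3684
-402, -474, -546, -618, -690
-72, -72, -72, -72
The fourth differences are constant (-72).
-690 − 72 = -762;  -3684 − 762 = -4446;  -14446 − 4446 = -18892;  -46372 − 18892 = -65264
-762 − 72 = -834;  -4446 − 834 = -5280;  -18892 − 5280 = -24172;  -65264 − 24172 = -89436
-834 − 72 = -906;  -5280 − 906 = -6186;  -24172 − 6186 = -30358;  -89436 − 30358 = -119794
-906 − 72 = -978;  -6186 − 978 = -7164;  -30358 − 7164 = -37522;  -119794 − 37522 = -157316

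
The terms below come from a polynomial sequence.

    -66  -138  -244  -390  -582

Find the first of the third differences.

-6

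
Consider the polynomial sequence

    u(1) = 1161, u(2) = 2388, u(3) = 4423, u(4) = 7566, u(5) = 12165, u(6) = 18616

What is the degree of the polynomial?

1227, 2035, 3143, 4599, 6451
808, 1108, 1456, 1852
300, 348, 396
48, 48
The fourth differences are constant, so the polynomial has degree 4.

4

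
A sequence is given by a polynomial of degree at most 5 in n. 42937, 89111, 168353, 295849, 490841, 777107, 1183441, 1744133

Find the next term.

2499449

46174 , 79242 , 127496 , 194992 , 286266 , 406334 , 560692
33068 , 48254 , 67496 , 91274 , 120068 , 154358
15186 , 19242 , 23778 , 28794 , 34290
4056 , 4536 , 5016 , 5496
480 , 480 , 480
The fifth differences are constant (480).
5496 + 480 = 5976;  34290 + 5976 = 40266;  154358 + 40266 = 194624;  560692 + 194624 = 755316;  1744133 + 755316 = 2499449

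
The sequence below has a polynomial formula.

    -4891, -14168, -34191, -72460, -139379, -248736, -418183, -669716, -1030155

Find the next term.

-9277, -20023, -38269, -66919, -109357, -169447, -251533, -360439
-10746, -18246, -28650, -42438, -60090, -82086, -108906
-7500, -10404, -13788, -17652, -21996, -26820
-2904, -3384, -3864, -4344, -4824
-480, -480, -480, -480
Fifth differences constant at -480.
-4824 − 480 = -5304;  -26820 − 5304 = -32124;  -108906 − 32124 = -141030;  -360439 − 141030 = -501469;  -1030155 − 501469 = -1531624

-1531624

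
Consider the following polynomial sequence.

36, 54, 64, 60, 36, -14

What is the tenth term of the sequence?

Δ: 18  10  -4  -24  -50
Δ²: -8  -14  -20  -26
Δ³: -6  -6  -6
Third differences constant at -6.
-26 − 6 = -32;  -50 − 32 = -82;  -14 − 82 = -96
-32 − 6 = -38;  -82 − 38 = -120;  -96 − 120 = -216
-38 − 6 = -44;  -120 − 44 = -164;  -216 − 164 = -380
-44 − 6 = -50;  -164 − 50 = -214;  -380 − 214 = -594

-594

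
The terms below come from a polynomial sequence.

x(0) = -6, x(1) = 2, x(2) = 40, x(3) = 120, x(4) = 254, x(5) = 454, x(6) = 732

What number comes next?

D1: 8, 38, 80, 134, 200, 278
D2: 30, 42, 54, 66, 78
D3: 12, 12, 12, 12
Constant third difference = 12, so extend:
78 + 12 = 90;  278 + 90 = 368;  732 + 368 = 1100

1100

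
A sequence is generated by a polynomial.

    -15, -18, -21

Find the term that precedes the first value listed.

-12

-3  -3
The first differences are constant at -3.
Work back: -15 + 3 = -12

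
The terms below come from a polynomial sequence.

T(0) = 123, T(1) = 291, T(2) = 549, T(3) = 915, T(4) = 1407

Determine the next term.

2043

168  258  366  492
90  108  126
18  18
Constant third difference = 18, so extend:
126 + 18 = 144;  492 + 144 = 636;  1407 + 636 = 2043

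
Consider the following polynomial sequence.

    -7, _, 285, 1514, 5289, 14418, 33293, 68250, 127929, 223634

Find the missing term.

Using the last 8 terms:
D1: 1229  3775  9129  18875  34957  59679  95705
D2: 2546  5354  9746  16082  24722  36026
D3: 2808  4392  6336  8640  11304
D4: 1584  1944  2304  2664
D5: 360  360  360
Constant fifth difference = 360.
Extend backward: 1584 − 360 = 1224;  2808 − 1224 = 1584;  2546 − 1584 = 962;  1229 − 962 = 267;  285 − 267 = 18

18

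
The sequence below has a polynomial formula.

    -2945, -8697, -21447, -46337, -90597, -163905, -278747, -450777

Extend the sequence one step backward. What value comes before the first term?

First differences: -5752, -12750, -24890, -44260, -73308, -114842, -172030
Second differences: -6998, -12140, -19370, -29048, -41534, -57188
Third differences: -5142, -7230, -9678, -12486, -15654
Fourth differences: -2088, -2448, -2808, -3168
Fifth differences: -360, -360, -360
The fifth differences are constant at -360.
Work back: -2088 + 360 = -1728;  -5142 + 1728 = -3414;  -6998 + 3414 = -3584;  -5752 + 3584 = -2168;  -2945 + 2168 = -777

-777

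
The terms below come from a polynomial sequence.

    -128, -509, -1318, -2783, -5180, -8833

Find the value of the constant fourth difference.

-48

Δ: -381, -809, -1465, -2397, -3653
Δ²: -428, -656, -932, -1256
Δ³: -228, -276, -324
Δ⁴: -48, -48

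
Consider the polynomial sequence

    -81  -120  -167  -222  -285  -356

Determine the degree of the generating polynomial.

First differences: -39, -47, -55, -63, -71
Second differences: -8, -8, -8, -8
The second differences are constant, so the polynomial has degree 2.

2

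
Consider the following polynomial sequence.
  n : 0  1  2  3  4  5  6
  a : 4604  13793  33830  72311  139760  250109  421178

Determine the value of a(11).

3143663

Δ: 9189, 20037, 38481, 67449, 110349, 171069
Δ²: 10848, 18444, 28968, 42900, 60720
Δ³: 7596, 10524, 13932, 17820
Δ⁴: 2928, 3408, 3888
Δ⁵: 480, 480
Constant fifth difference = 480, so extend:
3888 + 480 = 4368;  17820 + 4368 = 22188;  60720 + 22188 = 82908;  171069 + 82908 = 253977;  421178 + 253977 = 675155
4368 + 480 = 4848;  22188 + 4848 = 27036;  82908 + 27036 = 109944;  253977 + 109944 = 363921;  675155 + 363921 = 1039076
4848 + 480 = 5328;  27036 + 5328 = 32364;  109944 + 32364 = 142308;  363921 + 142308 = 506229;  1039076 + 506229 = 1545305
5328 + 480 = 5808;  32364 + 5808 = 38172;  142308 + 38172 = 180480;  506229 + 180480 = 686709;  1545305 + 686709 = 2232014
5808 + 480 = 6288;  38172 + 6288 = 44460;  180480 + 44460 = 224940;  686709 + 224940 = 911649;  2232014 + 911649 = 3143663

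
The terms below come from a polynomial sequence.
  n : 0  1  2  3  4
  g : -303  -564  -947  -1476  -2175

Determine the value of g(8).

D1: -261 , -383 , -529 , -699
D2: -122 , -146 , -170
D3: -24 , -24
Third differences constant at -24.
-170 − 24 = -194;  -699 − 194 = -893;  -2175 − 893 = -3068
-194 − 24 = -218;  -893 − 218 = -1111;  -3068 − 1111 = -4179
-218 − 24 = -242;  -1111 − 242 = -1353;  -4179 − 1353 = -5532
-242 − 24 = -266;  -1353 − 266 = -1619;  -5532 − 1619 = -7151

-7151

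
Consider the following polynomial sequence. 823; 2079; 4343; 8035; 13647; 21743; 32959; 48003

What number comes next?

Δ: 1256, 2264, 3692, 5612, 8096, 11216, 15044
Δ²: 1008, 1428, 1920, 2484, 3120, 3828
Δ³: 420, 492, 564, 636, 708
Δ⁴: 72, 72, 72, 72
Fourth differences constant at 72.
708 + 72 = 780;  3828 + 780 = 4608;  15044 + 4608 = 19652;  48003 + 19652 = 67655

67655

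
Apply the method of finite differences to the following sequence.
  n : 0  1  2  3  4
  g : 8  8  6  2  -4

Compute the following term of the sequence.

-12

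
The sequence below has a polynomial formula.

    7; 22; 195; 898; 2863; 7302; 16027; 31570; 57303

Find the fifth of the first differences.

4439

Δ: 15, 173, 703, 1965, 4439, 8725, 15543, 25733
Δ²: 158, 530, 1262, 2474, 4286, 6818, 10190
Δ³: 372, 732, 1212, 1812, 2532, 3372
Δ⁴: 360, 480, 600, 720, 840
Δ⁵: 120, 120, 120, 120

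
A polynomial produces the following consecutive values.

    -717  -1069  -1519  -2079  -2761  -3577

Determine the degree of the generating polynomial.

First differences: -352, -450, -560, -682, -816
Second differences: -98, -110, -122, -134
Third differences: -12, -12, -12
The third differences are constant, so the polynomial has degree 3.

3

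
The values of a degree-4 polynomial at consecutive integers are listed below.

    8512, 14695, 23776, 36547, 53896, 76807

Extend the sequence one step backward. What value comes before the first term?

4531

D1: 6183  9081  12771  17349  22911
D2: 2898  3690  4578  5562
D3: 792  888  984
D4: 96  96
The fourth differences are constant at 96.
Work back: 792 − 96 = 696;  2898 − 696 = 2202;  6183 − 2202 = 3981;  8512 − 3981 = 4531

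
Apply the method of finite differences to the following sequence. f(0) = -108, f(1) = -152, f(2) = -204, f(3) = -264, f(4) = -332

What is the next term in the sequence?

First differences: -44, -52, -60, -68
Second differences: -8, -8, -8
Second differences constant at -8.
-68 − 8 = -76;  -332 − 76 = -408

-408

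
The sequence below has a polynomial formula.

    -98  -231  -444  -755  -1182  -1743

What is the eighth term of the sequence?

-3339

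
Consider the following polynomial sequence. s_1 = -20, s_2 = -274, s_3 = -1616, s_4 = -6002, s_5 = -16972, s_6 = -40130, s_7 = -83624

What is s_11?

-739840

-254, -1342, -4386, -10970, -23158, -43494
-1088, -3044, -6584, -12188, -20336
-1956, -3540, -5604, -8148
-1584, -2064, -2544
-480, -480
The fifth differences are constant (-480).
-2544 − 480 = -3024;  -8148 − 3024 = -11172;  -20336 − 11172 = -31508;  -43494 − 31508 = -75002;  -83624 − 75002 = -158626
-3024 − 480 = -3504;  -11172 − 3504 = -14676;  -31508 − 14676 = -46184;  -75002 − 46184 = -121186;  -158626 − 121186 = -279812
-3504 − 480 = -3984;  -14676 − 3984 = -18660;  -46184 − 18660 = -64844;  -121186 − 64844 = -186030;  -279812 − 186030 = -465842
-3984 − 480 = -4464;  -18660 − 4464 = -23124;  -64844 − 23124 = -87968;  -186030 − 87968 = -273998;  -465842 − 273998 = -739840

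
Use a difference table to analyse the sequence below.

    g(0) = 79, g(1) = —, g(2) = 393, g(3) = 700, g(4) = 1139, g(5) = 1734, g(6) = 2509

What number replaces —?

Using the last 5 terms:
D1: 307  439  595  775
D2: 132  156  180
D3: 24  24
Constant third difference = 24.
Extend backward: 132 − 24 = 108;  307 − 108 = 199;  393 − 199 = 194

194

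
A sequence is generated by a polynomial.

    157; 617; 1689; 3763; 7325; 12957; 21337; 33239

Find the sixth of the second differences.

3522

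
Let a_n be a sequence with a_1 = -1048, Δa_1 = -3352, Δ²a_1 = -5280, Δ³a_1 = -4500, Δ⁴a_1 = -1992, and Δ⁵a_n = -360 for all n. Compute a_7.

-222400

Build the table forward from the leading diagonal:
Δ⁵: -360, -360, -360, -360, -360, -360, -360
Δ⁴: -1992, -2352, -2712, -3072, -3432, -3792, -4152
Δ³: -4500, -6492, -8844, -11556, -14628, -18060, -21852
Δ²: -5280, -9780, -16272, -25116, -36672, -51300, -69360
Δ: -3352, -8632, -18412, -34684, -59800, -96472, -147772
a: -1048, -4400, -13032, -31444, -66128, -125928, -222400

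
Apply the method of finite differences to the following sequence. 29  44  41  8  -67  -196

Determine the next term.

Δ: 15 , -3 , -33 , -75 , -129
Δ²: -18 , -30 , -42 , -54
Δ³: -12 , -12 , -12
Third differences constant at -12.
-54 − 12 = -66;  -129 − 66 = -195;  -196 − 195 = -391

-391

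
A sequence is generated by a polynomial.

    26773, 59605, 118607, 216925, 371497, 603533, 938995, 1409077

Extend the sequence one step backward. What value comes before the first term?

10277

D1: 32832, 59002, 98318, 154572, 232036, 335462, 470082
D2: 26170, 39316, 56254, 77464, 103426, 134620
D3: 13146, 16938, 21210, 25962, 31194
D4: 3792, 4272, 4752, 5232
D5: 480, 480, 480
The fifth differences are constant at 480.
Work back: 3792 − 480 = 3312;  13146 − 3312 = 9834;  26170 − 9834 = 16336;  32832 − 16336 = 16496;  26773 − 16496 = 10277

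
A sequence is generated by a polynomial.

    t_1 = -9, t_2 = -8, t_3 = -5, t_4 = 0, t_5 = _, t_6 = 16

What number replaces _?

Using the first 4 terms:
Δ: 1  3  5
Δ²: 2  2
Constant second difference = 2.
Extend forward: 5 + 2 = 7;  0 + 7 = 7

7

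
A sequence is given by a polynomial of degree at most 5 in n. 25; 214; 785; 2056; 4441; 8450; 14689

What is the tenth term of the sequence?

First differences: 189 , 571 , 1271 , 2385 , 4009 , 6239
Second differences: 382 , 700 , 1114 , 1624 , 2230
Third differences: 318 , 414 , 510 , 606
Fourth differences: 96 , 96 , 96
Fourth differences constant at 96.
606 + 96 = 702;  2230 + 702 = 2932;  6239 + 2932 = 9171;  14689 + 9171 = 23860
702 + 96 = 798;  2932 + 798 = 3730;  9171 + 3730 = 12901;  23860 + 12901 = 36761
798 + 96 = 894;  3730 + 894 = 4624;  12901 + 4624 = 17525;  36761 + 17525 = 54286

54286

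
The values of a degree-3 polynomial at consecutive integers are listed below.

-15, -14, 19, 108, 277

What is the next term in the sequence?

550

Δ: 1, 33, 89, 169
Δ²: 32, 56, 80
Δ³: 24, 24
The third differences are constant (24).
80 + 24 = 104;  169 + 104 = 273;  277 + 273 = 550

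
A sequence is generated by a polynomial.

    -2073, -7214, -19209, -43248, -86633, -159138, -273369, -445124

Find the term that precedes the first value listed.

-5141  -11995  -24039  -43385  -72505  -114231  -171755
-6854  -12044  -19346  -29120  -41726  -57524
-5190  -7302  -9774  -12606  -15798
-2112  -2472  -2832  -3192
-360  -360  -360
The fifth differences are constant at -360.
Work back: -2112 + 360 = -1752;  -5190 + 1752 = -3438;  -6854 + 3438 = -3416;  -5141 + 3416 = -1725;  -2073 + 1725 = -348

-348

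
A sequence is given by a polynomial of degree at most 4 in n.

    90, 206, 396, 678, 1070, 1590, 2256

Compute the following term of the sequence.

First differences: 116, 190, 282, 392, 520, 666
Second differences: 74, 92, 110, 128, 146
Third differences: 18, 18, 18, 18
The third differences are constant (18).
146 + 18 = 164;  666 + 164 = 830;  2256 + 830 = 3086

3086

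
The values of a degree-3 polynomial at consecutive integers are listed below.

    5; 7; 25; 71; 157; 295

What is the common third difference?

12

First differences: 2, 18, 46, 86, 138
Second differences: 16, 28, 40, 52
Third differences: 12, 12, 12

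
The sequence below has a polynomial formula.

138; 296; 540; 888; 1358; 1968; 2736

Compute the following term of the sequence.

3680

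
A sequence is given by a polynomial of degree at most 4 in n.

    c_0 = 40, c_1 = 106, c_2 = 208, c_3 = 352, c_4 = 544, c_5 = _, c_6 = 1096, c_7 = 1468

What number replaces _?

790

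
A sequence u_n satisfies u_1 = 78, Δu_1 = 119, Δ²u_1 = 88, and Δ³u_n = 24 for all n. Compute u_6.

1793

Build the table forward from the leading diagonal:
Δ³: 24  24  24  24  24  24
Δ²: 88  112  136  160  184  208
Δ: 119  207  319  455  615  799
u: 78  197  404  723  1178  1793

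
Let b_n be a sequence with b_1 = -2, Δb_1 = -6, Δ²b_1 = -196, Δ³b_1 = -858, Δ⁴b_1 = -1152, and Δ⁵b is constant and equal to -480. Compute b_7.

Build the table forward from the leading diagonal:
D5: -480, -480, -480, -480, -480, -480, -480
D4: -1152, -1632, -2112, -2592, -3072, -3552, -4032
D3: -858, -2010, -3642, -5754, -8346, -11418, -14970
D2: -196, -1054, -3064, -6706, -12460, -20806, -32224
D1: -6, -202, -1256, -4320, -11026, -23486, -44292
b: -2, -8, -210, -1466, -5786, -16812, -40298

-40298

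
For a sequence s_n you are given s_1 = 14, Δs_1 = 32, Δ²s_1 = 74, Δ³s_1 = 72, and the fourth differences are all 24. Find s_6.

1754

Build the table forward from the leading diagonal:
Δ⁴: 24, 24, 24, 24, 24, 24
Δ³: 72, 96, 120, 144, 168, 192
Δ²: 74, 146, 242, 362, 506, 674
Δ: 32, 106, 252, 494, 856, 1362
s: 14, 46, 152, 404, 898, 1754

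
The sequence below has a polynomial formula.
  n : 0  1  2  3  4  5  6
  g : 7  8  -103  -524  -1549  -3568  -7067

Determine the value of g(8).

Δ: 1  -111  -421  -1025  -2019  -3499
Δ²: -112  -310  -604  -994  -1480
Δ³: -198  -294  -390  -486
Δ⁴: -96  -96  -96
The fourth differences are constant (-96).
-486 − 96 = -582;  -1480 − 582 = -2062;  -3499 − 2062 = -5561;  -7067 − 5561 = -12628
-582 − 96 = -678;  -2062 − 678 = -2740;  -5561 − 2740 = -8301;  -12628 − 8301 = -20929

-20929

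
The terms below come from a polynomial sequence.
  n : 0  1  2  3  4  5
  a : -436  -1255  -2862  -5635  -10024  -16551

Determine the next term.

First differences: -819  -1607  -2773  -4389  -6527
Second differences: -788  -1166  -1616  -2138
Third differences: -378  -450  -522
Fourth differences: -72  -72
Fourth differences constant at -72.
-522 − 72 = -594;  -2138 − 594 = -2732;  -6527 − 2732 = -9259;  -16551 − 9259 = -25810

-25810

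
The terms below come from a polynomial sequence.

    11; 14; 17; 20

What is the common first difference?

D1: 3, 3, 3

3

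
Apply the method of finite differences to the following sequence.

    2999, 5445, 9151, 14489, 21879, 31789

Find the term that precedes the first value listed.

1489

2446, 3706, 5338, 7390, 9910
1260, 1632, 2052, 2520
372, 420, 468
48, 48
The fourth differences are constant at 48.
Work back: 372 − 48 = 324;  1260 − 324 = 936;  2446 − 936 = 1510;  2999 − 1510 = 1489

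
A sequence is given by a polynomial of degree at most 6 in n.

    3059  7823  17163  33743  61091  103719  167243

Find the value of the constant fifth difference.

120

D1: 4764, 9340, 16580, 27348, 42628, 63524
D2: 4576, 7240, 10768, 15280, 20896
D3: 2664, 3528, 4512, 5616
D4: 864, 984, 1104
D5: 120, 120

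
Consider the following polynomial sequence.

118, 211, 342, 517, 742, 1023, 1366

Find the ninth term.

2262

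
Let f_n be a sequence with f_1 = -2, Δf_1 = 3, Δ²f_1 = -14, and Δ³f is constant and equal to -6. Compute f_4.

Build the table forward from the leading diagonal:
Δ³: -6, -6, -6, -6
Δ²: -14, -20, -26, -32
Δ: 3, -11, -31, -57
f: -2, 1, -10, -41

-41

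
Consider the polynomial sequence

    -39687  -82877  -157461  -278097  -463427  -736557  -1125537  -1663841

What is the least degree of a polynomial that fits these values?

First differences: -43190, -74584, -120636, -185330, -273130, -388980, -538304
Second differences: -31394, -46052, -64694, -87800, -115850, -149324
Third differences: -14658, -18642, -23106, -28050, -33474
Fourth differences: -3984, -4464, -4944, -5424
Fifth differences: -480, -480, -480
The fifth differences are constant, so the polynomial has degree 5.

5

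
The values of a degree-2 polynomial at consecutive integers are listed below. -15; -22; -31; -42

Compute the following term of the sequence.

-55

Δ: -7, -9, -11
Δ²: -2, -2
Constant second difference = -2, so extend:
-11 − 2 = -13;  -42 − 13 = -55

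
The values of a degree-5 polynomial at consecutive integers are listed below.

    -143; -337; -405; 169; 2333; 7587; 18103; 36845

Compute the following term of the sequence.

67689

-194, -68, 574, 2164, 5254, 10516, 18742
126, 642, 1590, 3090, 5262, 8226
516, 948, 1500, 2172, 2964
432, 552, 672, 792
120, 120, 120
Fifth differences constant at 120.
792 + 120 = 912;  2964 + 912 = 3876;  8226 + 3876 = 12102;  18742 + 12102 = 30844;  36845 + 30844 = 67689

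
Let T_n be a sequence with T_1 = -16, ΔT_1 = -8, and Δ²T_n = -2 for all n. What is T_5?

-60

Build the table forward from the leading diagonal:
D2: -2  -2  -2  -2  -2
D1: -8  -10  -12  -14  -16
T: -16  -24  -34  -46  -60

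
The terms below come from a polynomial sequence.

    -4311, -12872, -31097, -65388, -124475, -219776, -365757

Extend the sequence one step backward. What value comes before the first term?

-980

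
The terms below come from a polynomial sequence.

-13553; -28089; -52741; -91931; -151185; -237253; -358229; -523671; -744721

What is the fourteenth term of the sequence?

-14536  -24652  -39190  -59254  -86068  -120976  -165442  -221050
-10116  -14538  -20064  -26814  -34908  -44466  -55608
-4422  -5526  -6750  -8094  -9558  -11142
-1104  -1224  -1344  -1464  -1584
-120  -120  -120  -120
Constant fifth difference = -120, so extend:
-1584 − 120 = -1704;  -11142 − 1704 = -12846;  -55608 − 12846 = -68454;  -221050 − 68454 = -289504;  -744721 − 289504 = -1034225
-1704 − 120 = -1824;  -12846 − 1824 = -14670;  -68454 − 14670 = -83124;  -289504 − 83124 = -372628;  -1034225 − 372628 = -1406853
-1824 − 120 = -1944;  -14670 − 1944 = -16614;  -83124 − 16614 = -99738;  -372628 − 99738 = -472366;  -1406853 − 472366 = -1879219
-1944 − 120 = -2064;  -16614 − 2064 = -18678;  -99738 − 18678 = -118416;  -472366 − 118416 = -590782;  -1879219 − 590782 = -2470001
-2064 − 120 = -2184;  -18678 − 2184 = -20862;  -118416 − 20862 = -139278;  -590782 − 139278 = -730060;  -2470001 − 730060 = -3200061

-3200061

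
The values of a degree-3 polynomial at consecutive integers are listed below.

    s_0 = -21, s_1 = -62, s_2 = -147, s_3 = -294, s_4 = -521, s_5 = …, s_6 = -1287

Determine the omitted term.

-846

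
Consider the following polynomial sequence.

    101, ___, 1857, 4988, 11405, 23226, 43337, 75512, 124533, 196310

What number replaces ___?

Using the last 8 terms:
3131, 6417, 11821, 20111, 32175, 49021, 71777
3286, 5404, 8290, 12064, 16846, 22756
2118, 2886, 3774, 4782, 5910
768, 888, 1008, 1128
120, 120, 120
Constant fifth difference = 120.
Extend backward: 768 − 120 = 648;  2118 − 648 = 1470;  3286 − 1470 = 1816;  3131 − 1816 = 1315;  1857 − 1315 = 542

542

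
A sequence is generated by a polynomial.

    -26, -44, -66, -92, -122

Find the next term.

First differences: -18  -22  -26  -30
Second differences: -4  -4  -4
Second differences constant at -4.
-30 − 4 = -34;  -122 − 34 = -156

-156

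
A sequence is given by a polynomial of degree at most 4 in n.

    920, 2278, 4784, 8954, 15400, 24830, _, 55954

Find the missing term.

38048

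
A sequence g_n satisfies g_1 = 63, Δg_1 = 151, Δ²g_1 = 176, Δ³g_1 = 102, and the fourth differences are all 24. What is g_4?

1146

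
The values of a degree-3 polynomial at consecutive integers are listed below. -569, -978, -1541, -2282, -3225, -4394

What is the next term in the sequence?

-5813

-409  -563  -741  -943  -1169
-154  -178  -202  -226
-24  -24  -24
Constant third difference = -24, so extend:
-226 − 24 = -250;  -1169 − 250 = -1419;  -4394 − 1419 = -5813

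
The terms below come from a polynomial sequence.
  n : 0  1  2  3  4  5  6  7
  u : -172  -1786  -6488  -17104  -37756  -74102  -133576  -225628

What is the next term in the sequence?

-361964

Δ: -1614, -4702, -10616, -20652, -36346, -59474, -92052
Δ²: -3088, -5914, -10036, -15694, -23128, -32578
Δ³: -2826, -4122, -5658, -7434, -9450
Δ⁴: -1296, -1536, -1776, -2016
Δ⁵: -240, -240, -240
Constant fifth difference = -240, so extend:
-2016 − 240 = -2256;  -9450 − 2256 = -11706;  -32578 − 11706 = -44284;  -92052 − 44284 = -136336;  -225628 − 136336 = -361964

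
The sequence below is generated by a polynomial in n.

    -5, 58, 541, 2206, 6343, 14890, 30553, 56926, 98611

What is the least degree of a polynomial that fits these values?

63, 483, 1665, 4137, 8547, 15663, 26373, 41685
420, 1182, 2472, 4410, 7116, 10710, 15312
762, 1290, 1938, 2706, 3594, 4602
528, 648, 768, 888, 1008
120, 120, 120, 120
The fifth differences are constant, so the polynomial has degree 5.

5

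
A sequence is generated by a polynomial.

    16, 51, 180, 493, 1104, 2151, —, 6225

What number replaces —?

3796

Using the first 6 terms:
35, 129, 313, 611, 1047
94, 184, 298, 436
90, 114, 138
24, 24
Constant fourth difference = 24.
Extend forward: 138 + 24 = 162;  436 + 162 = 598;  1047 + 598 = 1645;  2151 + 1645 = 3796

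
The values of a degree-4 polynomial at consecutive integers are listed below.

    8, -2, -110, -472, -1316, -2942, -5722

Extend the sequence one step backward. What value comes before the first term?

D1: -10, -108, -362, -844, -1626, -2780
D2: -98, -254, -482, -782, -1154
D3: -156, -228, -300, -372
D4: -72, -72, -72
The fourth differences are constant at -72.
Work back: -156 + 72 = -84;  -98 + 84 = -14;  -10 + 14 = 4;  8 − 4 = 4

4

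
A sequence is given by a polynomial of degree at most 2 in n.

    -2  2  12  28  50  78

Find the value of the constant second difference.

6

First differences: 4, 10, 16, 22, 28
Second differences: 6, 6, 6, 6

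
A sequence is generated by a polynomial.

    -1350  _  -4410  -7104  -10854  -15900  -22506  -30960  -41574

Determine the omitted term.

-2556

Using the last 7 terms:
First differences: -2694, -3750, -5046, -6606, -8454, -10614
Second differences: -1056, -1296, -1560, -1848, -2160
Third differences: -240, -264, -288, -312
Fourth differences: -24, -24, -24
Constant fourth difference = -24.
Extend backward: -240 + 24 = -216;  -1056 + 216 = -840;  -2694 + 840 = -1854;  -4410 + 1854 = -2556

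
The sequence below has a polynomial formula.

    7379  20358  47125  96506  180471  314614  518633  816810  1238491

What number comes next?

1818566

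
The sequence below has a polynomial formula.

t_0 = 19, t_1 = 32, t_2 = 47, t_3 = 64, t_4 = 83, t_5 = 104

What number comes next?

127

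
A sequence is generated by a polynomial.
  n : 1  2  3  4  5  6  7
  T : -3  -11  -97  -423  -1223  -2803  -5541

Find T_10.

-25563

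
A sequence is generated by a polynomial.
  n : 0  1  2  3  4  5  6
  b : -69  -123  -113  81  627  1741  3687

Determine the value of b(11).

Δ: -54  10  194  546  1114  1946
Δ²: 64  184  352  568  832
Δ³: 120  168  216  264
Δ⁴: 48  48  48
Fourth differences constant at 48.
264 + 48 = 312;  832 + 312 = 1144;  1946 + 1144 = 3090;  3687 + 3090 = 6777
312 + 48 = 360;  1144 + 360 = 1504;  3090 + 1504 = 4594;  6777 + 4594 = 11371
360 + 48 = 408;  1504 + 408 = 1912;  4594 + 1912 = 6506;  11371 + 6506 = 17877
408 + 48 = 456;  1912 + 456 = 2368;  6506 + 2368 = 8874;  17877 + 8874 = 26751
456 + 48 = 504;  2368 + 504 = 2872;  8874 + 2872 = 11746;  26751 + 11746 = 38497

38497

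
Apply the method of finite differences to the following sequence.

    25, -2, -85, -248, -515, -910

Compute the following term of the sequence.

-1457

D1: -27  -83  -163  -267  -395
D2: -56  -80  -104  -128
D3: -24  -24  -24
Constant third difference = -24, so extend:
-128 − 24 = -152;  -395 − 152 = -547;  -910 − 547 = -1457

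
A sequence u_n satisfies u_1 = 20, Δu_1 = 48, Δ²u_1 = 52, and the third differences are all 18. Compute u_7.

Build the table forward from the leading diagonal:
Third differences: 18  18  18  18  18  18  18
Second differences: 52  70  88  106  124  142  160
First differences: 48  100  170  258  364  488  630
u: 20  68  168  338  596  960  1448

1448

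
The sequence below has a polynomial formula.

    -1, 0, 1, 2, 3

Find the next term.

D1: 1  1  1  1
The first differences are constant (1).
3 + 1 = 4

4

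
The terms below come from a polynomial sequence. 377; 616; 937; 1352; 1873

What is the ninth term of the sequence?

5257

Δ: 239  321  415  521
Δ²: 82  94  106
Δ³: 12  12
Third differences constant at 12.
106 + 12 = 118;  521 + 118 = 639;  1873 + 639 = 2512
118 + 12 = 130;  639 + 130 = 769;  2512 + 769 = 3281
130 + 12 = 142;  769 + 142 = 911;  3281 + 911 = 4192
142 + 12 = 154;  911 + 154 = 1065;  4192 + 1065 = 5257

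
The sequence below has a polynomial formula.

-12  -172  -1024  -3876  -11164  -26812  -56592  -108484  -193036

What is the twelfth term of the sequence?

D1: -160 , -852 , -2852 , -7288 , -15648 , -29780 , -51892 , -84552
D2: -692 , -2000 , -4436 , -8360 , -14132 , -22112 , -32660
D3: -1308 , -2436 , -3924 , -5772 , -7980 , -10548
D4: -1128 , -1488 , -1848 , -2208 , -2568
D5: -360 , -360 , -360 , -360
Fifth differences constant at -360.
-2568 − 360 = -2928;  -10548 − 2928 = -13476;  -32660 − 13476 = -46136;  -84552 − 46136 = -130688;  -193036 − 130688 = -323724
-2928 − 360 = -3288;  -13476 − 3288 = -16764;  -46136 − 16764 = -62900;  -130688 − 62900 = -193588;  -323724 − 193588 = -517312
-3288 − 360 = -3648;  -16764 − 3648 = -20412;  -62900 − 20412 = -83312;  -193588 − 83312 = -276900;  -517312 − 276900 = -794212

-794212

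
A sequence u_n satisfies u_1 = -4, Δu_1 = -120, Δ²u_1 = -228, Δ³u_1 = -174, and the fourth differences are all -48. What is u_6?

Build the table forward from the leading diagonal:
D4: -48  -48  -48  -48  -48  -48
D3: -174  -222  -270  -318  -366  -414
D2: -228  -402  -624  -894  -1212  -1578
D1: -120  -348  -750  -1374  -2268  -3480
u: -4  -124  -472  -1222  -2596  -4864

-4864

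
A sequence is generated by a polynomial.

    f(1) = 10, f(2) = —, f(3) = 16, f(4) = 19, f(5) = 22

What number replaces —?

13

Using the last 3 terms:
3  3
Constant first difference = 3.
Extend backward: 16 − 3 = 13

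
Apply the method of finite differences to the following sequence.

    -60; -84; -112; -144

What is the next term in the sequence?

-180

First differences: -24, -28, -32
Second differences: -4, -4
Second differences constant at -4.
-32 − 4 = -36;  -144 − 36 = -180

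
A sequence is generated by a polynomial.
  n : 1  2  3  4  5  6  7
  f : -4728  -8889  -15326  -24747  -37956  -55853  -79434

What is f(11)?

-253878

First differences: -4161, -6437, -9421, -13209, -17897, -23581
Second differences: -2276, -2984, -3788, -4688, -5684
Third differences: -708, -804, -900, -996
Fourth differences: -96, -96, -96
The fourth differences are constant (-96).
-996 − 96 = -1092;  -5684 − 1092 = -6776;  -23581 − 6776 = -30357;  -79434 − 30357 = -109791
-1092 − 96 = -1188;  -6776 − 1188 = -7964;  -30357 − 7964 = -38321;  -109791 − 38321 = -148112
-1188 − 96 = -1284;  -7964 − 1284 = -9248;  -38321 − 9248 = -47569;  -148112 − 47569 = -195681
-1284 − 96 = -1380;  -9248 − 1380 = -10628;  -47569 − 10628 = -58197;  -195681 − 58197 = -253878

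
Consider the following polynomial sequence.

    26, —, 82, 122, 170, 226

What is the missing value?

50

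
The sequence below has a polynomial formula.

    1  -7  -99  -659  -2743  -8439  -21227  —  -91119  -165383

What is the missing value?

Using the first 7 terms:
Δ: -8, -92, -560, -2084, -5696, -12788
Δ²: -84, -468, -1524, -3612, -7092
Δ³: -384, -1056, -2088, -3480
Δ⁴: -672, -1032, -1392
Δ⁵: -360, -360
Constant fifth difference = -360.
Extend forward: -1392 − 360 = -1752;  -3480 − 1752 = -5232;  -7092 − 5232 = -12324;  -12788 − 12324 = -25112;  -21227 − 25112 = -46339

-46339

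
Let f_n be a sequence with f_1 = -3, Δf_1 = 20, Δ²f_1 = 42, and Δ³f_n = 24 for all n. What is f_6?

Build the table forward from the leading diagonal:
Δ³: 24  24  24  24  24  24
Δ²: 42  66  90  114  138  162
Δ: 20  62  128  218  332  470
f: -3  17  79  207  425  757

757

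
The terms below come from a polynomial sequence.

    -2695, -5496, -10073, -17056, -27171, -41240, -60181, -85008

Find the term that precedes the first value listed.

-1136

Δ: -2801, -4577, -6983, -10115, -14069, -18941, -24827
Δ²: -1776, -2406, -3132, -3954, -4872, -5886
Δ³: -630, -726, -822, -918, -1014
Δ⁴: -96, -96, -96, -96
The fourth differences are constant at -96.
Work back: -630 + 96 = -534;  -1776 + 534 = -1242;  -2801 + 1242 = -1559;  -2695 + 1559 = -1136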